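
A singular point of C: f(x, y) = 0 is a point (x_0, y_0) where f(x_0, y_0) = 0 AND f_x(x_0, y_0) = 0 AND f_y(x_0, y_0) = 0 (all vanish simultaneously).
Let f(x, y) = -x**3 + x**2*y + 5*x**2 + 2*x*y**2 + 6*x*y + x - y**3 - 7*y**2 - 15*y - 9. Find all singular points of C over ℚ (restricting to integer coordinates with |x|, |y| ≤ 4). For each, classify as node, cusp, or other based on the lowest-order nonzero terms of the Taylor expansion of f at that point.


Singular points: {(1, -2)}; classification: cusp.

Compute partial derivatives:
  f_x = -3*x**2 + 2*x*y + 10*x + 2*y**2 + 6*y + 1.
  f_y = x**2 + 4*x*y + 6*x - 3*y**2 - 14*y - 15.
Scan x_0 ∈ {−4, ..., 4}. For each x_0, f_y(x_0, y) is a polynomial in y; find its integer roots y ∈ {−4, ..., 4}, then test f_x and f at those candidates.
  x = -4: f_y(-4, y) = -3*y**2 - 30*y - 23; no integer root y with |y| ≤ 4.
  x = -3: f_y(-3, y) = -3*y**2 - 26*y - 24; no integer root y with |y| ≤ 4.
  x = -2: f_y(-2, y) = -3*y**2 - 22*y - 23; no integer root y with |y| ≤ 4.
  x = -1: f_y(-1, y) = -3*y**2 - 18*y - 20; no integer root y with |y| ≤ 4.
  x = 0: f_y(0, y) = -3*y**2 - 14*y - 15; vanishes at y ∈ {-3}. (0, -3): f_x = 1 ≠ 0.
  x = 1: f_y(1, y) = -3*y**2 - 10*y - 8; vanishes at y ∈ {-2}. (1, -2): f_x = 0, f = 0 — SINGULAR.
  x = 2: f_y(2, y) = -3*y**2 - 6*y + 1; no integer root y with |y| ≤ 4.
  x = 3: f_y(3, y) = -3*y**2 - 2*y + 12; no integer root y with |y| ≤ 4.
  x = 4: f_y(4, y) = -3*y**2 + 2*y + 25; no integer root y with |y| ≤ 4.
Only singular point on the grid: (1, -2).
Classify: substitute x = 1 + u, y = -2 + v and expand: f = -u**3 + u**2*v + 2*u*v**2 - v**3 + v**2.
No constant or linear terms (consistent with a singular point). Quadratic part: v**2. Cubic part: -u**3 + u**2*v + 2*u*v**2 - v**3.
The quadratic part v**2 is a perfect square, so there is a single (double) tangent line v = 0, i.e. y = -2. Restricting the cubic part to that line (v = 0) leaves -u**3 ≠ 0, so f is not divisible by v and the branch is v² ≈ u**3 to lowest order — this is a cusp.
Classification: cusp.


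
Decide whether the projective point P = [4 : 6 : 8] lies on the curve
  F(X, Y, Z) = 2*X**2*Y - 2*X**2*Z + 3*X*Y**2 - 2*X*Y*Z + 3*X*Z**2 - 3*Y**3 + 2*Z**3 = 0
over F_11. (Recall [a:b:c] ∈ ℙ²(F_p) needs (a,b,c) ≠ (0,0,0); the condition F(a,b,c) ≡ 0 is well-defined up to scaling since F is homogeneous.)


F(4,6,8) ≡ 6 (mod 11); P is NOT on the curve.

Evaluate F(4, 6, 8) term-by-term (mod 11).
  2*X**2*Y ↦ 2·16·6·1 = 192
  -2*X**2*Z ↦ -2·16·1·8 = -256
  3*X*Y**2 ↦ 3·4·36·1 = 432
  -2*X*Y*Z ↦ -2·4·6·8 = -384
  3*X*Z**2 ↦ 3·4·1·64 = 768
  -3*Y**3 ↦ -3·1·216·1 = -648
  2*Z**3 ↦ 2·1·1·512 = 1024
Sum: F(4, 6, 8) = (192) + (-256) + (432) + (-384) + (768) + (-648) + (1024) = 1128.
Reducing mod 11: 1128 ≡ 6 (mod 11).
Since F(a, b, c) ≡ 6 ≠ 0 (mod 11), P does NOT lie on the curve.


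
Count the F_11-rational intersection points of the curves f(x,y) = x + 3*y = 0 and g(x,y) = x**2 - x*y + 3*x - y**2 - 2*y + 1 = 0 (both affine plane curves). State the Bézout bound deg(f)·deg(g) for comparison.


Common zeros: ∅; count = 0; Bézout bound = 2.

deg(f) = 1, deg(g) = 2, so Bézout bound = 2.
Scan x ∈ F_11. For each x, list the y ∈ F_11 with f(x, y) ≡ 0 and those with g(x, y) ≡ 0 (mod 11); the common zeros in that column are the intersection.
  x = 0: f ≡ 0 at y ∈ {0}; g ≡ 0 at y ∈ ∅; common: ∅.
  x = 1: f ≡ 0 at y ∈ {7}; g ≡ 0 at y ∈ ∅; common: ∅.
  x = 2: f ≡ 0 at y ∈ {3}; g ≡ 0 at y ∈ {0, 7}; common: ∅.
  x = 3: f ≡ 0 at y ∈ {10}; g ≡ 0 at y ∈ ∅; common: ∅.
  x = 4: f ≡ 0 at y ∈ {6}; g ≡ 0 at y ∈ {1, 4}; common: ∅.
  x = 5: f ≡ 0 at y ∈ {2}; g ≡ 0 at y ∈ {1, 3}; common: ∅.
  x = 6: f ≡ 0 at y ∈ {9}; g ≡ 0 at y ∈ {0, 3}; common: ∅.
  x = 7: f ≡ 0 at y ∈ {5}; g ≡ 0 at y ∈ ∅; common: ∅.
  x = 8: f ≡ 0 at y ∈ {1}; g ≡ 0 at y ∈ {4, 8}; common: ∅.
  x = 9: f ≡ 0 at y ∈ {8}; g ≡ 0 at y ∈ ∅; common: ∅.
  x = 10: f ≡ 0 at y ∈ {4}; g ≡ 0 at y ∈ ∅; common: ∅.
Collecting: common zeros = ∅, so the count is 0.
Comparison with the Bézout bound: 0 ≤ 2 = deg(f)·deg(g), as expected for curves with no common component (the affine F_11-count falls short of the bound because intersections may lie at infinity, over extension fields, or carry multiplicity).


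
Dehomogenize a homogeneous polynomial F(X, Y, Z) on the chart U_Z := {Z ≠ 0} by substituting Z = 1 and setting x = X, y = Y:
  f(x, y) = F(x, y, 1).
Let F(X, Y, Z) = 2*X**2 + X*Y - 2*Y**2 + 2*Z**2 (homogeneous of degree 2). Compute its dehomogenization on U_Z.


f(x, y) = 2*x**2 + x*y - 2*y**2 + 2

On U_Z we set Z = 1. Each monomial c·X^i·Y^j·Z^k in F becomes c·x^i·y^j·1^k = c·x^i·y^j.
Substituting Z = 1: F(X, Y, 1) = 2*x**2 + x*y - 2*y**2 + 2.
Note: deg(f) ≤ deg(F) = 2; strict inequality happens when F is divisible by Z (lost terms).


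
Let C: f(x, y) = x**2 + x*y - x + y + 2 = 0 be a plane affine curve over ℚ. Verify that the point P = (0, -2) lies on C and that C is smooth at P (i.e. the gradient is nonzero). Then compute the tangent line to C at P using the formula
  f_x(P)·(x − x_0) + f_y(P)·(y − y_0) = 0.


Tangent line at P: -3*x + y + 2 = 0.

Step 1: f(0, -2) = 0, so P lies on C.
Step 2: partial derivatives
  f_x(x, y) = 2*x + y - 1, f_y(x, y) = x + 1.
  f_x(P) = -3, f_y(P) = 1 (gradient nonzero, so P is smooth).
Step 3: tangent line at P: -3·(x − 0) + 1·(y − -2) = 0.
Expanding: -3*x + y + 2 = 0.


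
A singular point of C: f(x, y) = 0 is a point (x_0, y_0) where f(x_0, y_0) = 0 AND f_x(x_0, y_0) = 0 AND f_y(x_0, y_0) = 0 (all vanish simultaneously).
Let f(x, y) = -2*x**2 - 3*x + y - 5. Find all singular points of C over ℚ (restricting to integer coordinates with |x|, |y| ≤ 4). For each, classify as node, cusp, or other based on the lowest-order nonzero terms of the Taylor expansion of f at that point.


No singular points in the scanned grid; C is smooth there.

Compute partial derivatives:
  f_x = -4*x - 3.
  f_y = 1.
f_y = 1 is a nonzero constant, so f_y never vanishes: no point (x, y) can satisfy f = f_x = f_y = 0. In particular no (x, y) ∈ {−4, ..., 4}² is singular; the curve is smooth.


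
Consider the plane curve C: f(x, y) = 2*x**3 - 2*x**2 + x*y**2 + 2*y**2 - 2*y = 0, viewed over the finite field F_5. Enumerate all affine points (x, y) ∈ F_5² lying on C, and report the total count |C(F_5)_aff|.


Affine F_5-points: {(0, 0), (0, 1), (1, 0), (1, 4), (2, 1), (2, 2), (3, 3), (4, 1)}; count = 8.

For each of the 25 pairs (x, y) ∈ F_5², evaluate f(x, y) mod 5. Record the zeros.
  x = 0: [0↦0, 1↦0, 2↦4, 3↦2, 4↦4]  zeros at y ∈ {0, 1}
  x = 1: [0↦0, 1↦1, 2↦3, 3↦1, 4↦0]  zeros at y ∈ {0, 4}
  x = 2: [0↦3, 1↦0, 2↦0, 3↦3, 4↦4]  zeros at y ∈ {1, 2}
  x = 3: [0↦1, 1↦4, 2↦2, 3↦0, 4↦3]  zeros at y ∈ {3}
  x = 4: [0↦1, 1↦0, 2↦1, 3↦4, 4↦4]  zeros at y ∈ {1}
Collecting zeros: affine points = {(0, 0), (0, 1), (1, 0), (1, 4), (2, 1), (2, 2), (3, 3), (4, 1)}.
Total count |C(F_5)_aff| = 8.


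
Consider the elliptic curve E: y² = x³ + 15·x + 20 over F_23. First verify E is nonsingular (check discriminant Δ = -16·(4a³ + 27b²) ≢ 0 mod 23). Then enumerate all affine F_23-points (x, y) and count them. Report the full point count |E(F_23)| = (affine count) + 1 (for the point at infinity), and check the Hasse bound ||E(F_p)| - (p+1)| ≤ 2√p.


Affine points = {(1, 6), (1, 17), (2, 9), (2, 14), (3, 0), (4, 11), (4, 12), (5, 6), (5, 17), (6, 2), (6, 21), (7, 10), (7, 13), (8, 10), (8, 13), (15, 3), (15, 20), (16, 3), (16, 20), (17, 6), (17, 17), (18, 2), (18, 21), (22, 2), (22, 21)}; affine count = 25; |E(F_23)| = 26.

Discriminant check: Δ ∝ 4a³ + 27b² = 4·15³ + 27·20² = 4·3375 + 27·400 ≡ 12 (mod 23). Nonzero ⇒ E is nonsingular.
For each x ∈ F_23, compute rhs = x³ + 15·x + 20 mod 23, then count y ∈ F_23 with y² ≡ rhs.
  x = 0: rhs = 20, matching y values: none (0 points).
  x = 1: rhs = 13, matching y values: 6, 17 (2 points).
  x = 2: rhs = 12, matching y values: 9, 14 (2 points).
  x = 3: rhs = 0, matching y values: 0 (1 points).
  x = 4: rhs = 6, matching y values: 11, 12 (2 points).
  x = 5: rhs = 13, matching y values: 6, 17 (2 points).
  x = 6: rhs = 4, matching y values: 2, 21 (2 points).
  x = 7: rhs = 8, matching y values: 10, 13 (2 points).
  x = 8: rhs = 8, matching y values: 10, 13 (2 points).
  x = 9: rhs = 10, matching y values: none (0 points).
  x = 10: rhs = 20, matching y values: none (0 points).
  x = 11: rhs = 21, matching y values: none (0 points).
  x = 12: rhs = 19, matching y values: none (0 points).
  x = 13: rhs = 20, matching y values: none (0 points).
  x = 14: rhs = 7, matching y values: none (0 points).
  x = 15: rhs = 9, matching y values: 3, 20 (2 points).
  x = 16: rhs = 9, matching y values: 3, 20 (2 points).
  x = 17: rhs = 13, matching y values: 6, 17 (2 points).
  x = 18: rhs = 4, matching y values: 2, 21 (2 points).
  x = 19: rhs = 11, matching y values: none (0 points).
  x = 20: rhs = 17, matching y values: none (0 points).
  x = 21: rhs = 5, matching y values: none (0 points).
  x = 22: rhs = 4, matching y values: 2, 21 (2 points).
Total affine count: 25.
Full point count |E(F_23)| = 25 + 1 = 26.
Hasse bound: |26 − (23+1)| = |2| = 2 ≤ 2√23 ≈ 9.5917 ✓.


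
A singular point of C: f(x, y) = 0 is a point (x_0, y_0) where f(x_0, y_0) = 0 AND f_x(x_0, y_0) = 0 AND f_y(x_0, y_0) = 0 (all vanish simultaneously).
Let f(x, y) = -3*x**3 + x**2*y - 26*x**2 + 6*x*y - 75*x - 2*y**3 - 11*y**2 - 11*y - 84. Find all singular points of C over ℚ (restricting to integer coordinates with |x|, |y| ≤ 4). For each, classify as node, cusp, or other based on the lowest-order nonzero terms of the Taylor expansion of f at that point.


Singular points: {(-3, -2)}; classification: node.

Compute partial derivatives:
  f_x = -9*x**2 + 2*x*y - 52*x + 6*y - 75.
  f_y = x**2 + 6*x - 6*y**2 - 22*y - 11.
Scan x_0 ∈ {−4, ..., 4}. For each x_0, f_y(x_0, y) is a polynomial in y; find its integer roots y ∈ {−4, ..., 4}, then test f_x and f at those candidates.
  x = -4: f_y(-4, y) = -6*y**2 - 22*y - 19; no integer root y with |y| ≤ 4.
  x = -3: f_y(-3, y) = -6*y**2 - 22*y - 20; vanishes at y ∈ {-2}. (-3, -2): f_x = 0, f = 0 — SINGULAR.
  x = -2: f_y(-2, y) = -6*y**2 - 22*y - 19; no integer root y with |y| ≤ 4.
  x = -1: f_y(-1, y) = -6*y**2 - 22*y - 16; vanishes at y ∈ {-1}. (-1, -1): f_x = -36 ≠ 0.
  x = 0: f_y(0, y) = -6*y**2 - 22*y - 11; no integer root y with |y| ≤ 4.
  x = 1: f_y(1, y) = -6*y**2 - 22*y - 4; no integer root y with |y| ≤ 4.
  x = 2: f_y(2, y) = -6*y**2 - 22*y + 5; no integer root y with |y| ≤ 4.
  x = 3: f_y(3, y) = -6*y**2 - 22*y + 16; no integer root y with |y| ≤ 4.
  x = 4: f_y(4, y) = -6*y**2 - 22*y + 29; no integer root y with |y| ≤ 4.
Only singular point on the grid: (-3, -2).
Classify: substitute x = -3 + u, y = -2 + v and expand: f = -3*u**3 + u**2*v - u**2 - 2*v**3 + v**2.
No constant or linear terms (consistent with a singular point). Quadratic part: -u**2 + v**2. Cubic part: -3*u**3 + u**2*v - 2*v**3.
The quadratic part v**2 - u**2 = (v − u)(v + u) splits into two distinct linear factors, so there are two distinct tangent lines y − -2 = ±(x − -3) — this is a node (ordinary double point).
Classification: node.


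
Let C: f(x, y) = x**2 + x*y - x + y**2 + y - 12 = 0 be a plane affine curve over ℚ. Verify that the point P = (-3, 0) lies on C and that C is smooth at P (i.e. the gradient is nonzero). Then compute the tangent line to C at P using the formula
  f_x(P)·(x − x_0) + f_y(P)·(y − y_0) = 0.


Tangent line at P: -7*x - 2*y - 21 = 0.

Step 1: f(-3, 0) = 0, so P lies on C.
Step 2: partial derivatives
  f_x(x, y) = 2*x + y - 1, f_y(x, y) = x + 2*y + 1.
  f_x(P) = -7, f_y(P) = -2 (gradient nonzero, so P is smooth).
Step 3: tangent line at P: -7·(x − -3) + -2·(y − 0) = 0.
Expanding: -7*x - 2*y - 21 = 0.


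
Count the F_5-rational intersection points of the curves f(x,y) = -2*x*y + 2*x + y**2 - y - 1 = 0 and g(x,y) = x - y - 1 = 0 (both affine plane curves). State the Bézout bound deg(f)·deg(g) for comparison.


Common zeros: {(3, 2)}; count = 1; Bézout bound = 2.

deg(f) = 2, deg(g) = 1, so Bézout bound = 2.
Scan x ∈ F_5. For each x, list the y ∈ F_5 with f(x, y) ≡ 0 and those with g(x, y) ≡ 0 (mod 5); the common zeros in that column are the intersection.
  x = 0: f ≡ 0 at y ∈ {3}; g ≡ 0 at y ∈ {4}; common: ∅.
  x = 1: f ≡ 0 at y ∈ {4}; g ≡ 0 at y ∈ {0}; common: ∅.
  x = 2: f ≡ 0 at y ∈ ∅; g ≡ 0 at y ∈ {1}; common: ∅.
  x = 3: f ≡ 0 at y ∈ {0, 2}; g ≡ 0 at y ∈ {2}; common: {2}.
  x = 4: f ≡ 0 at y ∈ ∅; g ≡ 0 at y ∈ {3}; common: ∅.
Collecting: common zeros = {(3, 2)}, so the count is 1.
Comparison with the Bézout bound: 1 ≤ 2 = deg(f)·deg(g), as expected for curves with no common component (the affine F_5-count falls short of the bound because intersections may lie at infinity, over extension fields, or carry multiplicity).


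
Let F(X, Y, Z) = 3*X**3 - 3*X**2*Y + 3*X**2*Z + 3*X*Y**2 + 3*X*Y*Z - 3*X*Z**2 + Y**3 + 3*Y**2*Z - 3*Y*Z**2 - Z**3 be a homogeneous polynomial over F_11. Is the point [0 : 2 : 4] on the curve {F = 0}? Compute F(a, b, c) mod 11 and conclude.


F(0,2,4) ≡ 6 (mod 11); P is NOT on the curve.

Evaluate F(0, 2, 4) term-by-term (mod 11).
  3*X**3 ↦ 3·0·1·1 = 0
  -3*X**2*Y ↦ -3·0·2·1 = 0
  3*X**2*Z ↦ 3·0·1·4 = 0
  3*X*Y**2 ↦ 3·0·4·1 = 0
  3*X*Y*Z ↦ 3·0·2·4 = 0
  -3*X*Z**2 ↦ -3·0·1·16 = 0
  Y**3 ↦ 1·1·8·1 = 8
  3*Y**2*Z ↦ 3·1·4·4 = 48
  -3*Y*Z**2 ↦ -3·1·2·16 = -96
  -Z**3 ↦ -1·1·1·64 = -64
Sum: F(0, 2, 4) = (0) + (0) + (0) + (0) + (0) + (0) + (8) + (48) + (-96) + (-64) = -104.
Reducing mod 11: -104 ≡ 6 (mod 11).
Since F(a, b, c) ≡ 6 ≠ 0 (mod 11), P does NOT lie on the curve.


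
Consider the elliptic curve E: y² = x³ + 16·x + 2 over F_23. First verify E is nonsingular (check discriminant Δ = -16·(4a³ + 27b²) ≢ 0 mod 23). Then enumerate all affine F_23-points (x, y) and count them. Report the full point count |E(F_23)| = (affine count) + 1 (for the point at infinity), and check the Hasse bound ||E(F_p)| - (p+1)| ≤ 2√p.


Affine points = {(0, 5), (0, 18), (3, 10), (3, 13), (5, 0), (9, 1), (9, 22), (10, 9), (10, 14), (12, 6), (12, 17), (14, 7), (14, 16), (15, 11), (15, 12), (17, 9), (17, 14), (18, 2), (18, 21), (19, 9), (19, 14), (21, 10), (21, 13), (22, 10), (22, 13)}; affine count = 25; |E(F_23)| = 26.

Discriminant check: Δ ∝ 4a³ + 27b² = 4·16³ + 27·2² = 4·4096 + 27·4 ≡ 1 (mod 23). Nonzero ⇒ E is nonsingular.
For each x ∈ F_23, compute rhs = x³ + 16·x + 2 mod 23, then count y ∈ F_23 with y² ≡ rhs.
  x = 0: rhs = 2, matching y values: 5, 18 (2 points).
  x = 1: rhs = 19, matching y values: none (0 points).
  x = 2: rhs = 19, matching y values: none (0 points).
  x = 3: rhs = 8, matching y values: 10, 13 (2 points).
  x = 4: rhs = 15, matching y values: none (0 points).
  x = 5: rhs = 0, matching y values: 0 (1 points).
  x = 6: rhs = 15, matching y values: none (0 points).
  x = 7: rhs = 20, matching y values: none (0 points).
  x = 8: rhs = 21, matching y values: none (0 points).
  x = 9: rhs = 1, matching y values: 1, 22 (2 points).
  x = 10: rhs = 12, matching y values: 9, 14 (2 points).
  x = 11: rhs = 14, matching y values: none (0 points).
  x = 12: rhs = 13, matching y values: 6, 17 (2 points).
  x = 13: rhs = 15, matching y values: none (0 points).
  x = 14: rhs = 3, matching y values: 7, 16 (2 points).
  x = 15: rhs = 6, matching y values: 11, 12 (2 points).
  x = 16: rhs = 7, matching y values: none (0 points).
  x = 17: rhs = 12, matching y values: 9, 14 (2 points).
  x = 18: rhs = 4, matching y values: 2, 21 (2 points).
  x = 19: rhs = 12, matching y values: 9, 14 (2 points).
  x = 20: rhs = 19, matching y values: none (0 points).
  x = 21: rhs = 8, matching y values: 10, 13 (2 points).
  x = 22: rhs = 8, matching y values: 10, 13 (2 points).
Total affine count: 25.
Full point count |E(F_23)| = 25 + 1 = 26.
Hasse bound: |26 − (23+1)| = |2| = 2 ≤ 2√23 ≈ 9.5917 ✓.


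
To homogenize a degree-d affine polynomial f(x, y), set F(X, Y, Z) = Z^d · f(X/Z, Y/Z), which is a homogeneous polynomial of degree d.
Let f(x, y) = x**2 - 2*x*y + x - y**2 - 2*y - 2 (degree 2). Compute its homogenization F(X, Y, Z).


F(X, Y, Z) = X**2 - 2*X*Y + X*Z - Y**2 - 2*Y*Z - 2*Z**2

deg(f) = 2.
Substitute x = X/Z, y = Y/Z into f, then multiply by Z^2.
  monomial 1·x^2·y^0 ↦ 1·X^2·Y^0·Z^0.
  monomial -2·x^1·y^1 ↦ -2·X^1·Y^1·Z^0.
  monomial 1·x^1·y^0 ↦ 1·X^1·Y^0·Z^1.
  monomial -1·x^0·y^2 ↦ -1·X^0·Y^2·Z^0.
  monomial -2·x^0·y^1 ↦ -2·X^0·Y^1·Z^1.
  monomial -2·x^0·y^0 ↦ -2·X^0·Y^0·Z^2.
Collecting: F(X, Y, Z) = X**2 - 2*X*Y + X*Z - Y**2 - 2*Y*Z - 2*Z**2.


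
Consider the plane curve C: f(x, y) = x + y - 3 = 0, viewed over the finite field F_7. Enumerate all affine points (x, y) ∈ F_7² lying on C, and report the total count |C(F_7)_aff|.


Affine F_7-points: {(0, 3), (1, 2), (2, 1), (3, 0), (4, 6), (5, 5), (6, 4)}; count = 7.

For each of the 49 pairs (x, y) ∈ F_7², evaluate f(x, y) mod 7. Record the zeros.
  x = 0: [0↦4, 1↦5, 2↦6, 3↦0, 4↦1, 5↦2, 6↦3]  zeros at y ∈ {3}
  x = 1: [0↦5, 1↦6, 2↦0, 3↦1, 4↦2, 5↦3, 6↦4]  zeros at y ∈ {2}
  x = 2: [0↦6, 1↦0, 2↦1, 3↦2, 4↦3, 5↦4, 6↦5]  zeros at y ∈ {1}
  x = 3: [0↦0, 1↦1, 2↦2, 3↦3, 4↦4, 5↦5, 6↦6]  zeros at y ∈ {0}
  x = 4: [0↦1, 1↦2, 2↦3, 3↦4, 4↦5, 5↦6, 6↦0]  zeros at y ∈ {6}
  x = 5: [0↦2, 1↦3, 2↦4, 3↦5, 4↦6, 5↦0, 6↦1]  zeros at y ∈ {5}
  x = 6: [0↦3, 1↦4, 2↦5, 3↦6, 4↦0, 5↦1, 6↦2]  zeros at y ∈ {4}
Collecting zeros: affine points = {(0, 3), (1, 2), (2, 1), (3, 0), (4, 6), (5, 5), (6, 4)}.
Total count |C(F_7)_aff| = 7.


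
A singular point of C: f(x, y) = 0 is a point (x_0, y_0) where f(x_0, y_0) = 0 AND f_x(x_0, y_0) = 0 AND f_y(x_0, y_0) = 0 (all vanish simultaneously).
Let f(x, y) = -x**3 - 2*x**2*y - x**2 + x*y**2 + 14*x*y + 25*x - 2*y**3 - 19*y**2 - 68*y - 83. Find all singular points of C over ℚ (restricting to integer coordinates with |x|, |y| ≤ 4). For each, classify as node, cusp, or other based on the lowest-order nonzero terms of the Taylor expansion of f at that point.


Singular points: {(2, -3)}; classification: node.

Compute partial derivatives:
  f_x = -3*x**2 - 4*x*y - 2*x + y**2 + 14*y + 25.
  f_y = -2*x**2 + 2*x*y + 14*x - 6*y**2 - 38*y - 68.
Scan x_0 ∈ {−4, ..., 4}. For each x_0, f_y(x_0, y) is a polynomial in y; find its integer roots y ∈ {−4, ..., 4}, then test f_x and f at those candidates.
  x = -4: f_y(-4, y) = -6*y**2 - 46*y - 156; no integer root y with |y| ≤ 4.
  x = -3: f_y(-3, y) = -6*y**2 - 44*y - 128; no integer root y with |y| ≤ 4.
  x = -2: f_y(-2, y) = -6*y**2 - 42*y - 104; no integer root y with |y| ≤ 4.
  x = -1: f_y(-1, y) = -6*y**2 - 40*y - 84; no integer root y with |y| ≤ 4.
  x = 0: f_y(0, y) = -6*y**2 - 38*y - 68; no integer root y with |y| ≤ 4.
  x = 1: f_y(1, y) = -6*y**2 - 36*y - 56; no integer root y with |y| ≤ 4.
  x = 2: f_y(2, y) = -6*y**2 - 34*y - 48; vanishes at y ∈ {-3}. (2, -3): f_x = 0, f = 0 — SINGULAR.
  x = 3: f_y(3, y) = -6*y**2 - 32*y - 44; no integer root y with |y| ≤ 4.
  x = 4: f_y(4, y) = -6*y**2 - 30*y - 44; no integer root y with |y| ≤ 4.
Only singular point on the grid: (2, -3).
Classify: substitute x = 2 + u, y = -3 + v and expand: f = -u**3 - 2*u**2*v - u**2 + u*v**2 - 2*v**3 + v**2.
No constant or linear terms (consistent with a singular point). Quadratic part: -u**2 + v**2. Cubic part: -u**3 - 2*u**2*v + u*v**2 - 2*v**3.
The quadratic part v**2 - u**2 = (v − u)(v + u) splits into two distinct linear factors, so there are two distinct tangent lines y − -3 = ±(x − 2) — this is a node (ordinary double point).
Classification: node.


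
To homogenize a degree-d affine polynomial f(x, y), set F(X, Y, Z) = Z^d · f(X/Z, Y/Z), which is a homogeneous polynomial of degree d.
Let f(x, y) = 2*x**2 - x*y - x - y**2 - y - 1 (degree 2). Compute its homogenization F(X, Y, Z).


F(X, Y, Z) = 2*X**2 - X*Y - X*Z - Y**2 - Y*Z - Z**2

deg(f) = 2.
Substitute x = X/Z, y = Y/Z into f, then multiply by Z^2.
  monomial 2·x^2·y^0 ↦ 2·X^2·Y^0·Z^0.
  monomial -1·x^1·y^1 ↦ -1·X^1·Y^1·Z^0.
  monomial -1·x^1·y^0 ↦ -1·X^1·Y^0·Z^1.
  monomial -1·x^0·y^2 ↦ -1·X^0·Y^2·Z^0.
  monomial -1·x^0·y^1 ↦ -1·X^0·Y^1·Z^1.
  monomial -1·x^0·y^0 ↦ -1·X^0·Y^0·Z^2.
Collecting: F(X, Y, Z) = 2*X**2 - X*Y - X*Z - Y**2 - Y*Z - Z**2.


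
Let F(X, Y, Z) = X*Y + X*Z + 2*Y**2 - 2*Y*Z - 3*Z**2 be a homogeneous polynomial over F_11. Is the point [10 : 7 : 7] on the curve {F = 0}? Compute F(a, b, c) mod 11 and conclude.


F(10,7,7) ≡ 4 (mod 11); P is NOT on the curve.

Evaluate F(10, 7, 7) term-by-term (mod 11).
  X*Y ↦ 1·10·7·1 = 70
  X*Z ↦ 1·10·1·7 = 70
  2*Y**2 ↦ 2·1·49·1 = 98
  -2*Y*Z ↦ -2·1·7·7 = -98
  -3*Z**2 ↦ -3·1·1·49 = -147
Sum: F(10, 7, 7) = (70) + (70) + (98) + (-98) + (-147) = -7.
Reducing mod 11: -7 ≡ 4 (mod 11).
Since F(a, b, c) ≡ 4 ≠ 0 (mod 11), P does NOT lie on the curve.


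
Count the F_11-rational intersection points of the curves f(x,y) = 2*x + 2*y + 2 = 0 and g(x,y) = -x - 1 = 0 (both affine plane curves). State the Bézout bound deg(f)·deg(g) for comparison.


Common zeros: {(10, 0)}; count = 1; Bézout bound = 1.

deg(f) = 1, deg(g) = 1, so Bézout bound = 1.
Scan x ∈ F_11. For each x, list the y ∈ F_11 with f(x, y) ≡ 0 and those with g(x, y) ≡ 0 (mod 11); the common zeros in that column are the intersection.
  x = 0: f ≡ 0 at y ∈ {10}; g ≡ 0 at y ∈ ∅; common: ∅.
  x = 1: f ≡ 0 at y ∈ {9}; g ≡ 0 at y ∈ ∅; common: ∅.
  x = 2: f ≡ 0 at y ∈ {8}; g ≡ 0 at y ∈ ∅; common: ∅.
  x = 3: f ≡ 0 at y ∈ {7}; g ≡ 0 at y ∈ ∅; common: ∅.
  x = 4: f ≡ 0 at y ∈ {6}; g ≡ 0 at y ∈ ∅; common: ∅.
  x = 5: f ≡ 0 at y ∈ {5}; g ≡ 0 at y ∈ ∅; common: ∅.
  x = 6: f ≡ 0 at y ∈ {4}; g ≡ 0 at y ∈ ∅; common: ∅.
  x = 7: f ≡ 0 at y ∈ {3}; g ≡ 0 at y ∈ ∅; common: ∅.
  x = 8: f ≡ 0 at y ∈ {2}; g ≡ 0 at y ∈ ∅; common: ∅.
  x = 9: f ≡ 0 at y ∈ {1}; g ≡ 0 at y ∈ ∅; common: ∅.
  x = 10: f ≡ 0 at y ∈ {0}; g ≡ 0 at y ∈ {0, 1, 2, 3, 4, 5, 6, 7, 8, 9, 10}; common: {0}.
Collecting: common zeros = {(10, 0)}, so the count is 1.
Comparison with the Bézout bound: 1 ≤ 1 = deg(f)·deg(g), as expected for curves with no common component (the bound is attained).


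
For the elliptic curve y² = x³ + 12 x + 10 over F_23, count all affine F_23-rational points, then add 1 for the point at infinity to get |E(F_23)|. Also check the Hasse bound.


Affine points = {(1, 0), (3, 2), (3, 21), (7, 0), (10, 7), (10, 16), (11, 1), (11, 22), (14, 1), (14, 22), (15, 0), (18, 3), (18, 20), (19, 6), (19, 17), (20, 4), (20, 19), (21, 1), (21, 22)}; affine count = 19; |E(F_23)| = 20.

Discriminant check: Δ ∝ 4a³ + 27b² = 4·12³ + 27·10² = 4·1728 + 27·100 ≡ 21 (mod 23). Nonzero ⇒ E is nonsingular.
For each x ∈ F_23, compute rhs = x³ + 12·x + 10 mod 23, then count y ∈ F_23 with y² ≡ rhs.
  x = 0: rhs = 10, matching y values: none (0 points).
  x = 1: rhs = 0, matching y values: 0 (1 points).
  x = 2: rhs = 19, matching y values: none (0 points).
  x = 3: rhs = 4, matching y values: 2, 21 (2 points).
  x = 4: rhs = 7, matching y values: none (0 points).
  x = 5: rhs = 11, matching y values: none (0 points).
  x = 6: rhs = 22, matching y values: none (0 points).
  x = 7: rhs = 0, matching y values: 0 (1 points).
  x = 8: rhs = 20, matching y values: none (0 points).
  x = 9: rhs = 19, matching y values: none (0 points).
  x = 10: rhs = 3, matching y values: 7, 16 (2 points).
  x = 11: rhs = 1, matching y values: 1, 22 (2 points).
  x = 12: rhs = 19, matching y values: none (0 points).
  x = 13: rhs = 17, matching y values: none (0 points).
  x = 14: rhs = 1, matching y values: 1, 22 (2 points).
  x = 15: rhs = 0, matching y values: 0 (1 points).
  x = 16: rhs = 20, matching y values: none (0 points).
  x = 17: rhs = 21, matching y values: none (0 points).
  x = 18: rhs = 9, matching y values: 3, 20 (2 points).
  x = 19: rhs = 13, matching y values: 6, 17 (2 points).
  x = 20: rhs = 16, matching y values: 4, 19 (2 points).
  x = 21: rhs = 1, matching y values: 1, 22 (2 points).
  x = 22: rhs = 20, matching y values: none (0 points).
Total affine count: 19.
Full point count |E(F_23)| = 19 + 1 = 20.
Hasse bound: |20 − (23+1)| = |-4| = 4 ≤ 2√23 ≈ 9.5917 ✓.


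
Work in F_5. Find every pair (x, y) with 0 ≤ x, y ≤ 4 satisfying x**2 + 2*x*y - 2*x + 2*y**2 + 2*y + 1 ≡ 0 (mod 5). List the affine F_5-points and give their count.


Affine F_5-points: {(0, 1), (0, 3), (1, 0), (1, 3)}; count = 4.

For each of the 25 pairs (x, y) ∈ F_5², evaluate f(x, y) mod 5. Record the zeros.
  x = 0: [0↦1, 1↦0, 2↦3, 3↦0, 4↦1]  zeros at y ∈ {1, 3}
  x = 1: [0↦0, 1↦1, 2↦1, 3↦0, 4↦3]  zeros at y ∈ {0, 3}
  x = 2: [0↦1, 1↦4, 2↦1, 3↦2, 4↦2]  zeros at y ∈ ∅
  x = 3: [0↦4, 1↦4, 2↦3, 3↦1, 4↦3]  zeros at y ∈ ∅
  x = 4: [0↦4, 1↦1, 2↦2, 3↦2, 4↦1]  zeros at y ∈ ∅
Collecting zeros: affine points = {(0, 1), (0, 3), (1, 0), (1, 3)}.
Total count |C(F_5)_aff| = 4.


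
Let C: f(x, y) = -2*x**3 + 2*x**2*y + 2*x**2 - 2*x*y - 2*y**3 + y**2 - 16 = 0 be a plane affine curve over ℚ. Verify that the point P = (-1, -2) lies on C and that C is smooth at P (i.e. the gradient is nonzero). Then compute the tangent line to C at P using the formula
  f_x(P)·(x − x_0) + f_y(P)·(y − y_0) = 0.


Tangent line at P: 2*x - 24*y - 46 = 0.

Step 1: f(-1, -2) = 0, so P lies on C.
Step 2: partial derivatives
  f_x(x, y) = -6*x**2 + 4*x*y + 4*x - 2*y, f_y(x, y) = 2*x**2 - 2*x - 6*y**2 + 2*y.
  f_x(P) = 2, f_y(P) = -24 (gradient nonzero, so P is smooth).
Step 3: tangent line at P: 2·(x − -1) + -24·(y − -2) = 0.
Expanding: 2*x - 24*y - 46 = 0.


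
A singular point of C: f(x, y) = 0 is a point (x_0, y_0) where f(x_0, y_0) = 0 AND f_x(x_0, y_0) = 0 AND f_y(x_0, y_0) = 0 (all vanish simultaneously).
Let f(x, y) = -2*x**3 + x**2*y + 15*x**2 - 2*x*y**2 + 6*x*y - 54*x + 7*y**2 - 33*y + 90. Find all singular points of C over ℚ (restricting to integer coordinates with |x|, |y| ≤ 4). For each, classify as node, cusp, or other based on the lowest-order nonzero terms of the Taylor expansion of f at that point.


Singular points: {(3, 3)}; classification: cusp.

Compute partial derivatives:
  f_x = -6*x**2 + 2*x*y + 30*x - 2*y**2 + 6*y - 54.
  f_y = x**2 - 4*x*y + 6*x + 14*y - 33.
Scan x_0 ∈ {−4, ..., 4}. For each x_0, f_y(x_0, y) is a polynomial in y; find its integer roots y ∈ {−4, ..., 4}, then test f_x and f at those candidates.
  x = -4: f_y(-4, y) = 30*y - 41; no integer root y with |y| ≤ 4.
  x = -3: f_y(-3, y) = 26*y - 42; no integer root y with |y| ≤ 4.
  x = -2: f_y(-2, y) = 22*y - 41; no integer root y with |y| ≤ 4.
  x = -1: f_y(-1, y) = 18*y - 38; no integer root y with |y| ≤ 4.
  x = 0: f_y(0, y) = 14*y - 33; no integer root y with |y| ≤ 4.
  x = 1: f_y(1, y) = 10*y - 26; no integer root y with |y| ≤ 4.
  x = 2: f_y(2, y) = 6*y - 17; no integer root y with |y| ≤ 4.
  x = 3: f_y(3, y) = 2*y - 6; vanishes at y ∈ {3}. (3, 3): f_x = 0, f = 0 — SINGULAR.
  x = 4: f_y(4, y) = 7 - 2*y; no integer root y with |y| ≤ 4.
Only singular point on the grid: (3, 3).
Classify: substitute x = 3 + u, y = 3 + v and expand: f = -2*u**3 + u**2*v - 2*u*v**2 + v**2.
No constant or linear terms (consistent with a singular point). Quadratic part: v**2. Cubic part: -2*u**3 + u**2*v - 2*u*v**2.
The quadratic part v**2 is a perfect square, so there is a single (double) tangent line v = 0, i.e. y = 3. Restricting the cubic part to that line (v = 0) leaves -2*u**3 ≠ 0, so f is not divisible by v and the branch is v² ≈ 2*u**3 to lowest order — this is a cusp.
Classification: cusp.


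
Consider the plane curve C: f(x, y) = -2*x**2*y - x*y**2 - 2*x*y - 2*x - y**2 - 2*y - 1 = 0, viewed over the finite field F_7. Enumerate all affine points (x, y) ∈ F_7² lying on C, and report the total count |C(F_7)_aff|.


Affine F_7-points: {(0, 6), (3, 0), (3, 4), (4, 1), (4, 6), (6, 4)}; count = 6.

For each of the 49 pairs (x, y) ∈ F_7², evaluate f(x, y) mod 7. Record the zeros.
  x = 0: [0↦6, 1↦3, 2↦5, 3↦5, 4↦3, 5↦6, 6↦0]  zeros at y ∈ {6}
  x = 1: [0↦4, 1↦3, 2↦5, 3↦3, 4↦4, 5↦1, 6↦1]  zeros at y ∈ ∅
  x = 2: [0↦2, 1↦6, 2↦4, 3↦3, 4↦3, 5↦4, 6↦6]  zeros at y ∈ ∅
  x = 3: [0↦0, 1↦5, 2↦2, 3↦5, 4↦0, 5↦1, 6↦1]  zeros at y ∈ {0, 4}
  x = 4: [0↦5, 1↦0, 2↦6, 3↦2, 4↦2, 5↦6, 6↦0]  zeros at y ∈ {1, 6}
  x = 5: [0↦3, 1↦5, 2↦2, 3↦1, 4↦2, 5↦5, 6↦3]  zeros at y ∈ ∅
  x = 6: [0↦1, 1↦6, 2↦4, 3↦2, 4↦0, 5↦5, 6↦3]  zeros at y ∈ {4}
Collecting zeros: affine points = {(0, 6), (3, 0), (3, 4), (4, 1), (4, 6), (6, 4)}.
Total count |C(F_7)_aff| = 6.


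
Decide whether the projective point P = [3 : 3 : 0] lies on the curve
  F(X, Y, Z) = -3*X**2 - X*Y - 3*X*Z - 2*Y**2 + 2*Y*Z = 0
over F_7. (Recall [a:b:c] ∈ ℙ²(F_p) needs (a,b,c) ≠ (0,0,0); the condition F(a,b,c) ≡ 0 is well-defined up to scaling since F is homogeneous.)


F(3,3,0) ≡ 2 (mod 7); P is NOT on the curve.

Evaluate F(3, 3, 0) term-by-term (mod 7).
  -3*X**2 ↦ -3·9·1·1 = -27
  -X*Y ↦ -1·3·3·1 = -9
  -3*X*Z ↦ -3·3·1·0 = 0
  -2*Y**2 ↦ -2·1·9·1 = -18
  2*Y*Z ↦ 2·1·3·0 = 0
Sum: F(3, 3, 0) = (-27) + (-9) + (0) + (-18) + (0) = -54.
Reducing mod 7: -54 ≡ 2 (mod 7).
Since F(a, b, c) ≡ 2 ≠ 0 (mod 7), P does NOT lie on the curve.


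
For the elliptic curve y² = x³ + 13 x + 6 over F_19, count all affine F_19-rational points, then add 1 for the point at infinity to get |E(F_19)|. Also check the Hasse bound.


Affine points = {(0, 5), (0, 14), (1, 1), (1, 18), (5, 5), (5, 14), (9, 4), (9, 15), (11, 6), (11, 13), (12, 3), (12, 16), (13, 4), (13, 15), (14, 5), (14, 14), (15, 2), (15, 17), (16, 4), (16, 15), (18, 7), (18, 12)}; affine count = 22; |E(F_19)| = 23.

Discriminant check: Δ ∝ 4a³ + 27b² = 4·13³ + 27·6² = 4·2197 + 27·36 ≡ 13 (mod 19). Nonzero ⇒ E is nonsingular.
For each x ∈ F_19, compute rhs = x³ + 13·x + 6 mod 19, then count y ∈ F_19 with y² ≡ rhs.
  x = 0: rhs = 6, matching y values: 5, 14 (2 points).
  x = 1: rhs = 1, matching y values: 1, 18 (2 points).
  x = 2: rhs = 2, matching y values: none (0 points).
  x = 3: rhs = 15, matching y values: none (0 points).
  x = 4: rhs = 8, matching y values: none (0 points).
  x = 5: rhs = 6, matching y values: 5, 14 (2 points).
  x = 6: rhs = 15, matching y values: none (0 points).
  x = 7: rhs = 3, matching y values: none (0 points).
  x = 8: rhs = 14, matching y values: none (0 points).
  x = 9: rhs = 16, matching y values: 4, 15 (2 points).
  x = 10: rhs = 15, matching y values: none (0 points).
  x = 11: rhs = 17, matching y values: 6, 13 (2 points).
  x = 12: rhs = 9, matching y values: 3, 16 (2 points).
  x = 13: rhs = 16, matching y values: 4, 15 (2 points).
  x = 14: rhs = 6, matching y values: 5, 14 (2 points).
  x = 15: rhs = 4, matching y values: 2, 17 (2 points).
  x = 16: rhs = 16, matching y values: 4, 15 (2 points).
  x = 17: rhs = 10, matching y values: none (0 points).
  x = 18: rhs = 11, matching y values: 7, 12 (2 points).
Total affine count: 22.
Full point count |E(F_19)| = 22 + 1 = 23.
Hasse bound: |23 − (19+1)| = |3| = 3 ≤ 2√19 ≈ 8.7178 ✓.


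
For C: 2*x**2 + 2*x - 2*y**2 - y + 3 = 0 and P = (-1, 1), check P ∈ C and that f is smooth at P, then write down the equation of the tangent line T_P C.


Tangent line at P: -2*x - 5*y + 3 = 0.

Step 1: f(-1, 1) = 0, so P lies on C.
Step 2: partial derivatives
  f_x(x, y) = 4*x + 2, f_y(x, y) = -4*y - 1.
  f_x(P) = -2, f_y(P) = -5 (gradient nonzero, so P is smooth).
Step 3: tangent line at P: -2·(x − -1) + -5·(y − 1) = 0.
Expanding: -2*x - 5*y + 3 = 0.


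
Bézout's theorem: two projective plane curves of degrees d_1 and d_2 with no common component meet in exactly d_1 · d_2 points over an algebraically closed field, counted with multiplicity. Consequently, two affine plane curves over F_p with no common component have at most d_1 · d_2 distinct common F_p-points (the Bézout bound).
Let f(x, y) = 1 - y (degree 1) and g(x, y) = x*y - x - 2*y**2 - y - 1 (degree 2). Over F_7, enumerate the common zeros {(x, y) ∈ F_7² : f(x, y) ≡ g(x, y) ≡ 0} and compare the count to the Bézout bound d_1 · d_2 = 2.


Common zeros: ∅; count = 0; Bézout bound = 2.

deg(f) = 1, deg(g) = 2, so Bézout bound = 2.
Scan x ∈ F_7. For each x, list the y ∈ F_7 with f(x, y) ≡ 0 and those with g(x, y) ≡ 0 (mod 7); the common zeros in that column are the intersection.
  x = 0: f ≡ 0 at y ∈ {1}; g ≡ 0 at y ∈ {5}; common: ∅.
  x = 1: f ≡ 0 at y ∈ {1}; g ≡ 0 at y ∈ ∅; common: ∅.
  x = 2: f ≡ 0 at y ∈ {1}; g ≡ 0 at y ∈ ∅; common: ∅.
  x = 3: f ≡ 0 at y ∈ {1}; g ≡ 0 at y ∈ {4}; common: ∅.
  x = 4: f ≡ 0 at y ∈ {1}; g ≡ 0 at y ∈ {2, 3}; common: ∅.
  x = 5: f ≡ 0 at y ∈ {1}; g ≡ 0 at y ∈ ∅; common: ∅.
  x = 6: f ≡ 0 at y ∈ {1}; g ≡ 0 at y ∈ {0, 6}; common: ∅.
Collecting: common zeros = ∅, so the count is 0.
Comparison with the Bézout bound: 0 ≤ 2 = deg(f)·deg(g), as expected for curves with no common component (the affine F_7-count falls short of the bound because intersections may lie at infinity, over extension fields, or carry multiplicity).


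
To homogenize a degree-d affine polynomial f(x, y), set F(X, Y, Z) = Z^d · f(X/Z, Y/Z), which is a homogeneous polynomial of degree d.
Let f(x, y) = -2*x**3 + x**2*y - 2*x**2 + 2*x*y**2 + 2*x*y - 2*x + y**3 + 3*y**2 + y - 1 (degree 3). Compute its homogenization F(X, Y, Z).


F(X, Y, Z) = -2*X**3 + X**2*Y - 2*X**2*Z + 2*X*Y**2 + 2*X*Y*Z - 2*X*Z**2 + Y**3 + 3*Y**2*Z + Y*Z**2 - Z**3

deg(f) = 3.
Substitute x = X/Z, y = Y/Z into f, then multiply by Z^3.
  monomial -2·x^3·y^0 ↦ -2·X^3·Y^0·Z^0.
  monomial 1·x^2·y^1 ↦ 1·X^2·Y^1·Z^0.
  monomial -2·x^2·y^0 ↦ -2·X^2·Y^0·Z^1.
  monomial 2·x^1·y^2 ↦ 2·X^1·Y^2·Z^0.
  monomial 2·x^1·y^1 ↦ 2·X^1·Y^1·Z^1.
  monomial -2·x^1·y^0 ↦ -2·X^1·Y^0·Z^2.
  monomial 1·x^0·y^3 ↦ 1·X^0·Y^3·Z^0.
  monomial 3·x^0·y^2 ↦ 3·X^0·Y^2·Z^1.
  monomial 1·x^0·y^1 ↦ 1·X^0·Y^1·Z^2.
  monomial -1·x^0·y^0 ↦ -1·X^0·Y^0·Z^3.
Collecting: F(X, Y, Z) = -2*X**3 + X**2*Y - 2*X**2*Z + 2*X*Y**2 + 2*X*Y*Z - 2*X*Z**2 + Y**3 + 3*Y**2*Z + Y*Z**2 - Z**3.


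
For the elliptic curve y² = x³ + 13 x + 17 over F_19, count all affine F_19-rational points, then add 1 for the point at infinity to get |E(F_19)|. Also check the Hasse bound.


Affine points = {(0, 6), (0, 13), (3, 8), (3, 11), (4, 0), (5, 6), (5, 13), (6, 8), (6, 11), (8, 5), (8, 14), (10, 8), (10, 11), (11, 3), (11, 16), (12, 1), (12, 18), (14, 6), (14, 13)}; affine count = 19; |E(F_19)| = 20.

Discriminant check: Δ ∝ 4a³ + 27b² = 4·13³ + 27·17² = 4·2197 + 27·289 ≡ 4 (mod 19). Nonzero ⇒ E is nonsingular.
For each x ∈ F_19, compute rhs = x³ + 13·x + 17 mod 19, then count y ∈ F_19 with y² ≡ rhs.
  x = 0: rhs = 17, matching y values: 6, 13 (2 points).
  x = 1: rhs = 12, matching y values: none (0 points).
  x = 2: rhs = 13, matching y values: none (0 points).
  x = 3: rhs = 7, matching y values: 8, 11 (2 points).
  x = 4: rhs = 0, matching y values: 0 (1 points).
  x = 5: rhs = 17, matching y values: 6, 13 (2 points).
  x = 6: rhs = 7, matching y values: 8, 11 (2 points).
  x = 7: rhs = 14, matching y values: none (0 points).
  x = 8: rhs = 6, matching y values: 5, 14 (2 points).
  x = 9: rhs = 8, matching y values: none (0 points).
  x = 10: rhs = 7, matching y values: 8, 11 (2 points).
  x = 11: rhs = 9, matching y values: 3, 16 (2 points).
  x = 12: rhs = 1, matching y values: 1, 18 (2 points).
  x = 13: rhs = 8, matching y values: none (0 points).
  x = 14: rhs = 17, matching y values: 6, 13 (2 points).
  x = 15: rhs = 15, matching y values: none (0 points).
  x = 16: rhs = 8, matching y values: none (0 points).
  x = 17: rhs = 2, matching y values: none (0 points).
  x = 18: rhs = 3, matching y values: none (0 points).
Total affine count: 19.
Full point count |E(F_19)| = 19 + 1 = 20.
Hasse bound: |20 − (19+1)| = |0| = 0 ≤ 2√19 ≈ 8.7178 ✓.


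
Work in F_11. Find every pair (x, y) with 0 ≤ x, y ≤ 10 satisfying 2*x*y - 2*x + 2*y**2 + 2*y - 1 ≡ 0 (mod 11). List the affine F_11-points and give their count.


Affine F_11-points: {(0, 2), (0, 8), (5, 0), (5, 5), (6, 6), (6, 9), (8, 3), (8, 10), (10, 4), (10, 7)}; count = 10.

For each of the 121 pairs (x, y) ∈ F_11², evaluate f(x, y) mod 11. Record the zeros.
  x = 0: [0↦10, 1↦3, 2↦0, 3↦1, 4↦6, 5↦4, 6↦6, 7↦1, 8↦0, 9↦3, 10↦10]  zeros at y ∈ {2, 8}
  x = 1: [0↦8, 1↦3, 2↦2, 3↦5, 4↦1, 5↦1, 6↦5, 7↦2, 8↦3, 9↦8, 10↦6]  zeros at y ∈ ∅
  x = 2: [0↦6, 1↦3, 2↦4, 3↦9, 4↦7, 5↦9, 6↦4, 7↦3, 8↦6, 9↦2, 10↦2]  zeros at y ∈ ∅
  x = 3: [0↦4, 1↦3, 2↦6, 3↦2, 4↦2, 5↦6, 6↦3, 7↦4, 8↦9, 9↦7, 10↦9]  zeros at y ∈ ∅
  x = 4: [0↦2, 1↦3, 2↦8, 3↦6, 4↦8, 5↦3, 6↦2, 7↦5, 8↦1, 9↦1, 10↦5]  zeros at y ∈ ∅
  x = 5: [0↦0, 1↦3, 2↦10, 3↦10, 4↦3, 5↦0, 6↦1, 7↦6, 8↦4, 9↦6, 10↦1]  zeros at y ∈ {0, 5}
  x = 6: [0↦9, 1↦3, 2↦1, 3↦3, 4↦9, 5↦8, 6↦0, 7↦7, 8↦7, 9↦0, 10↦8]  zeros at y ∈ {6, 9}
  x = 7: [0↦7, 1↦3, 2↦3, 3↦7, 4↦4, 5↦5, 6↦10, 7↦8, 8↦10, 9↦5, 10↦4]  zeros at y ∈ ∅
  x = 8: [0↦5, 1↦3, 2↦5, 3↦0, 4↦10, 5↦2, 6↦9, 7↦9, 8↦2, 9↦10, 10↦0]  zeros at y ∈ {3, 10}
  x = 9: [0↦3, 1↦3, 2↦7, 3↦4, 4↦5, 5↦10, 6↦8, 7↦10, 8↦5, 9↦4, 10↦7]  zeros at y ∈ ∅
  x = 10: [0↦1, 1↦3, 2↦9, 3↦8, 4↦0, 5↦7, 6↦7, 7↦0, 8↦8, 9↦9, 10↦3]  zeros at y ∈ {4, 7}
Collecting zeros: affine points = {(0, 2), (0, 8), (5, 0), (5, 5), (6, 6), (6, 9), (8, 3), (8, 10), (10, 4), (10, 7)}.
Total count |C(F_11)_aff| = 10.


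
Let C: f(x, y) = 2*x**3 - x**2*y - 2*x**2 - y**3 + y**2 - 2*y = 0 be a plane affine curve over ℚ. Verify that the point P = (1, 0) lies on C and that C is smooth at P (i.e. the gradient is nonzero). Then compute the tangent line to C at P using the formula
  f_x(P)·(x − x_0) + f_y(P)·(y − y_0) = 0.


Tangent line at P: 2*x - 3*y - 2 = 0.

Step 1: f(1, 0) = 0, so P lies on C.
Step 2: partial derivatives
  f_x(x, y) = 6*x**2 - 2*x*y - 4*x, f_y(x, y) = -x**2 - 3*y**2 + 2*y - 2.
  f_x(P) = 2, f_y(P) = -3 (gradient nonzero, so P is smooth).
Step 3: tangent line at P: 2·(x − 1) + -3·(y − 0) = 0.
Expanding: 2*x - 3*y - 2 = 0.


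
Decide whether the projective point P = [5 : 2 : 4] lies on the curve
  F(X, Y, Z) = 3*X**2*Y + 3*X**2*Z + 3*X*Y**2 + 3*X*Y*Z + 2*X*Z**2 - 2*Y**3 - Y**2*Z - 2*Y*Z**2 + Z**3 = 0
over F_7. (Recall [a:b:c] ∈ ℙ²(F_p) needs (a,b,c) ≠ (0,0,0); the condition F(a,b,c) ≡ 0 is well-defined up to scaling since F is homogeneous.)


F(5,2,4) ≡ 2 (mod 7); P is NOT on the curve.

Evaluate F(5, 2, 4) term-by-term (mod 7).
  3*X**2*Y ↦ 3·25·2·1 = 150
  3*X**2*Z ↦ 3·25·1·4 = 300
  3*X*Y**2 ↦ 3·5·4·1 = 60
  3*X*Y*Z ↦ 3·5·2·4 = 120
  2*X*Z**2 ↦ 2·5·1·16 = 160
  -2*Y**3 ↦ -2·1·8·1 = -16
  -Y**2*Z ↦ -1·1·4·4 = -16
  -2*Y*Z**2 ↦ -2·1·2·16 = -64
  Z**3 ↦ 1·1·1·64 = 64
Sum: F(5, 2, 4) = (150) + (300) + (60) + (120) + (160) + (-16) + (-16) + (-64) + (64) = 758.
Reducing mod 7: 758 ≡ 2 (mod 7).
Since F(a, b, c) ≡ 2 ≠ 0 (mod 7), P does NOT lie on the curve.


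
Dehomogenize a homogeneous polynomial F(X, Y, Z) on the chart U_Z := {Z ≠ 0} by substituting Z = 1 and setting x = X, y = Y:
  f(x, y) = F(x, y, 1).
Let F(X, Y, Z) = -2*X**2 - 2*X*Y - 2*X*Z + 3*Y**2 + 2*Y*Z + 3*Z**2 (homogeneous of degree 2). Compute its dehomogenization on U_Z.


f(x, y) = -2*x**2 - 2*x*y - 2*x + 3*y**2 + 2*y + 3

On U_Z we set Z = 1. Each monomial c·X^i·Y^j·Z^k in F becomes c·x^i·y^j·1^k = c·x^i·y^j.
Substituting Z = 1: F(X, Y, 1) = -2*x**2 - 2*x*y - 2*x + 3*y**2 + 2*y + 3.
Note: deg(f) ≤ deg(F) = 2; strict inequality happens when F is divisible by Z (lost terms).
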